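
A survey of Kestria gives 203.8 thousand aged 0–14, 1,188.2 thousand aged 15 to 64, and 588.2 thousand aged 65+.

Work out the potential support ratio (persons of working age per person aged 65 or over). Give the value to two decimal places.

Potential support ratio = 1,188.2 / 588.2 = 2.02

Potential support ratio: 2.02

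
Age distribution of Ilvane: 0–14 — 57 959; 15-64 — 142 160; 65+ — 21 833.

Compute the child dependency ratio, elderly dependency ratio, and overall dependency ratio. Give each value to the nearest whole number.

Youth dependency ratio: 41
Old-age dependency ratio: 15
Total dependency ratio: 56

Youth dependency ratio = 57 959 / 142 160 × 100 = 41
Old-age dependency ratio = 21 833 / 142 160 × 100 = 15
Total dependency ratio = (57 959 + 21 833) / 142 160 × 100 = 79 792 / 142 160 × 100 = 56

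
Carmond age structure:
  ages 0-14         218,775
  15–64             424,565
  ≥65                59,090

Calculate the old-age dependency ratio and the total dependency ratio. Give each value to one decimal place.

Old-age dependency ratio = 59,090 / 424,565 × 100 = 13.9
Total dependency ratio = (218,775 + 59,090) / 424,565 × 100 = 277,865 / 424,565 × 100 = 65.4

Old-age dependency ratio: 13.9
Total dependency ratio: 65.4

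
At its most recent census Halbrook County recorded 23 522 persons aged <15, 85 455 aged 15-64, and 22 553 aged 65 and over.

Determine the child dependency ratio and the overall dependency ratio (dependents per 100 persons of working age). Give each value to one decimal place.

Youth dependency ratio = 23 522 / 85 455 × 100 = 27.5
Total dependency ratio = (23 522 + 22 553) / 85 455 × 100 = 46 075 / 85 455 × 100 = 53.9

Youth dependency ratio: 27.5
Total dependency ratio: 53.9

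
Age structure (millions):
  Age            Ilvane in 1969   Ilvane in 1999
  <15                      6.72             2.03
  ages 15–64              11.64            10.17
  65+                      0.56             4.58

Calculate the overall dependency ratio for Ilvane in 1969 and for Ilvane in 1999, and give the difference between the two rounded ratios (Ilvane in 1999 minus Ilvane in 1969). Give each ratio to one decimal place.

Ilvane in 1969: (6.72 + 0.56) / 11.64 × 100 = 7.28 / 11.64 × 100 = 62.5
Ilvane in 1999: (2.03 + 4.58) / 10.17 × 100 = 6.61 / 10.17 × 100 = 65.0

Ilvane in 1969: 62.5
Ilvane in 1999: 65.0
Difference: +2.5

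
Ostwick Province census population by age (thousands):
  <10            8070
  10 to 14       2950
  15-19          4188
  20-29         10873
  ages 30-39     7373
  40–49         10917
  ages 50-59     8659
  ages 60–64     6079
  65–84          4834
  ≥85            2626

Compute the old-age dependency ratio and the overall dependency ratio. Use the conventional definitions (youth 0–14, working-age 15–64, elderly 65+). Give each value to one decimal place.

Old-age dependency ratio: 15.5
Total dependency ratio: 38.4

0–14: 8070 + 2950 = 11020
15–64: 4188 + 10873 + 7373 + 10917 + 8659 + 6079 = 48089
65+: 4834 + 2626 = 7460
Old-age dependency ratio = 7460 / 48089 × 100 = 15.5
Total dependency ratio = (11020 + 7460) / 48089 × 100 = 18480 / 48089 × 100 = 38.4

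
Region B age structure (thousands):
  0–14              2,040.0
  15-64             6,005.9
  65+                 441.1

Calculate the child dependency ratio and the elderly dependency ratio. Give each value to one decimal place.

Youth dependency ratio = 2,040.0 / 6,005.9 × 100 = 34.0
Old-age dependency ratio = 441.1 / 6,005.9 × 100 = 7.3

Youth dependency ratio: 34.0
Old-age dependency ratio: 7.3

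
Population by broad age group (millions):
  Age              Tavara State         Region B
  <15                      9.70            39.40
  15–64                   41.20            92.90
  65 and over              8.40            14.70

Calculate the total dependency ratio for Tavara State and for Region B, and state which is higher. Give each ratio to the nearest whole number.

Tavara State: 44
Region B: 58
Higher: Region B

Tavara State: (9.70 + 8.40) / 41.20 × 100 = 18.10 / 41.20 × 100 = 44
Region B: (39.40 + 14.70) / 92.90 × 100 = 54.10 / 92.90 × 100 = 58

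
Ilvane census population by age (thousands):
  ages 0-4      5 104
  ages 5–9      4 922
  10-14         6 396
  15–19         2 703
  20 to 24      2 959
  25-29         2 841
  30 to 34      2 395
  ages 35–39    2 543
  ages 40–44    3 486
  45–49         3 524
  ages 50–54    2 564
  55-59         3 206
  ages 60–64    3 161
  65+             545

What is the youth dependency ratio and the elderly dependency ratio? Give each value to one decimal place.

0–14: 5 104 + 4 922 + 6 396 = 16 422
15–64: 2 703 + 2 959 + 2 841 + 2 395 + 2 543 + 3 486 + 3 524 + 2 564 + 3 206 + 3 161 = 29 382
65+: 545
Youth dependency ratio = 16 422 / 29 382 × 100 = 55.9
Old-age dependency ratio = 545 / 29 382 × 100 = 1.9

Youth dependency ratio: 55.9
Old-age dependency ratio: 1.9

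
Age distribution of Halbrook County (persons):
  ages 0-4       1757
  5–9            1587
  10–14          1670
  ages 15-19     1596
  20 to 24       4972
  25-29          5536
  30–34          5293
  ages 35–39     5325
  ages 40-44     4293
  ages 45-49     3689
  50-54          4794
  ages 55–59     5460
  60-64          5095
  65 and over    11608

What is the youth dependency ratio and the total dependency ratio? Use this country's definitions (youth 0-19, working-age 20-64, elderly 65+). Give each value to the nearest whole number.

0–19: 1757 + 1587 + 1670 + 1596 = 6610
20–64: 4972 + 5536 + 5293 + 5325 + 4293 + 3689 + 4794 + 5460 + 5095 = 44457
65+: 11608
Youth dependency ratio = 6610 / 44457 × 100 = 15
Total dependency ratio = (6610 + 11608) / 44457 × 100 = 18218 / 44457 × 100 = 41

Youth dependency ratio: 15
Total dependency ratio: 41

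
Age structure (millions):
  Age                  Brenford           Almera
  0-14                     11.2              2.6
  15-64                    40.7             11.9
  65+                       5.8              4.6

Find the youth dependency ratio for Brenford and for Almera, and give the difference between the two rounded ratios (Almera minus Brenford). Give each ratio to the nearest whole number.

Brenford: 28
Almera: 22
Difference: -6

Brenford: 11.2 / 40.7 × 100 = 28
Almera: 2.6 / 11.9 × 100 = 22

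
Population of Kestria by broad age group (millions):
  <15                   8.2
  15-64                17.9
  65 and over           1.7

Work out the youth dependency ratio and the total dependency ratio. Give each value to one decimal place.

Youth dependency ratio = 8.2 / 17.9 × 100 = 45.8
Total dependency ratio = (8.2 + 1.7) / 17.9 × 100 = 9.9 / 17.9 × 100 = 55.3

Youth dependency ratio: 45.8
Total dependency ratio: 55.3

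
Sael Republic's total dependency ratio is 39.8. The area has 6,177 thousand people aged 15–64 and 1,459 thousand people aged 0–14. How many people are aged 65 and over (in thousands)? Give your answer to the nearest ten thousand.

Total dependency ratio = (youth + elderly) / working-age × 100
39.8 = (1,459 + E) / 6,177 × 100
⇒ 1,000

Aged 65 and over: 1,000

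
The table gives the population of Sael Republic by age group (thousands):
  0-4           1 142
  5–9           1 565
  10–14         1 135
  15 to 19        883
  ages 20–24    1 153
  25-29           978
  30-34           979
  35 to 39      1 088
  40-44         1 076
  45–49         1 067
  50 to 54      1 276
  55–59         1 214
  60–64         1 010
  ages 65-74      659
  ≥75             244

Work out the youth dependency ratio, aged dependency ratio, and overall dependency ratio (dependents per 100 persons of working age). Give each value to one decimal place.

Youth dependency ratio: 35.8
Old-age dependency ratio: 8.4
Total dependency ratio: 44.2

0–14: 1 142 + 1 565 + 1 135 = 3 842
15–64: 883 + 1 153 + 978 + 979 + 1 088 + 1 076 + 1 067 + 1 276 + 1 214 + 1 010 = 10 724
65+: 659 + 244 = 903
Youth dependency ratio = 3 842 / 10 724 × 100 = 35.8
Old-age dependency ratio = 903 / 10 724 × 100 = 8.4
Total dependency ratio = (3 842 + 903) / 10 724 × 100 = 4 745 / 10 724 × 100 = 44.2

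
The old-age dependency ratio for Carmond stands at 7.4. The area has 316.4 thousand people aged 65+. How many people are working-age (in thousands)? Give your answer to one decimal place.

Working-age: 4 275.7

Old-age dependency ratio = elderly / working-age × 100
7.4 = 316.4 / W × 100
⇒ 4 275.7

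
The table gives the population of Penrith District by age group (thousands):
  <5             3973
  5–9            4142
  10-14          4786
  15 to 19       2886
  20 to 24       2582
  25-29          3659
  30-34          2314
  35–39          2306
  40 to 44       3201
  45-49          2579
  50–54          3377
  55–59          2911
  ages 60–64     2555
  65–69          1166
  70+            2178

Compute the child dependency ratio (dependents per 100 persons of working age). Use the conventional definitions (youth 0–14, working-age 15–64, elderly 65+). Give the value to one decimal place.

Youth dependency ratio: 45.5

0–14: 3973 + 4142 + 4786 = 12901
15–64: 2886 + 2582 + 3659 + 2314 + 2306 + 3201 + 2579 + 3377 + 2911 + 2555 = 28370
65+: 1166 + 2178 = 3344
Youth dependency ratio = 12901 / 28370 × 100 = 45.5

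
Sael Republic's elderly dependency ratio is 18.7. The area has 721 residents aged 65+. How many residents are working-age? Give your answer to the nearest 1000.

Old-age dependency ratio = elderly / working-age × 100
18.7 = 721 / W × 100
⇒ 4000

Working-age: 4000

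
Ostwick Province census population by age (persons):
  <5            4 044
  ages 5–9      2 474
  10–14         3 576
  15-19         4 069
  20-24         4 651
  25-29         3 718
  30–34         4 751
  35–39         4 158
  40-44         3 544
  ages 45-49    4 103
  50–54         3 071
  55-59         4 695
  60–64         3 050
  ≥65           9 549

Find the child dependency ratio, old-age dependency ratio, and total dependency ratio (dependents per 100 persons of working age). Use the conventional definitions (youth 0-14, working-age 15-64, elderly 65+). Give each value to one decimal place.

0–14: 4 044 + 2 474 + 3 576 = 10 094
15–64: 4 069 + 4 651 + 3 718 + 4 751 + 4 158 + 3 544 + 4 103 + 3 071 + 4 695 + 3 050 = 39 810
65+: 9 549
Youth dependency ratio = 10 094 / 39 810 × 100 = 25.4
Old-age dependency ratio = 9 549 / 39 810 × 100 = 24.0
Total dependency ratio = (10 094 + 9 549) / 39 810 × 100 = 19 643 / 39 810 × 100 = 49.3

Youth dependency ratio: 25.4
Old-age dependency ratio: 24.0
Total dependency ratio: 49.3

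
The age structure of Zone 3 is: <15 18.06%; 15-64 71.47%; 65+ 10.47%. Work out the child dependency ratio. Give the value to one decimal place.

Youth dependency ratio: 25.3

Youth dependency ratio = 18.06 / 71.47 × 100 = 25.3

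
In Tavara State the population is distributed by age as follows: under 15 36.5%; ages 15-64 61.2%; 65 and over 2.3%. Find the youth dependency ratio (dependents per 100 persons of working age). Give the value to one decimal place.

Youth dependency ratio: 59.6

Youth dependency ratio = 36.5 / 61.2 × 100 = 59.6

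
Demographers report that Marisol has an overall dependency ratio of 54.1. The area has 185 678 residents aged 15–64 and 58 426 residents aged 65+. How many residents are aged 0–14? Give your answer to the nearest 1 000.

Aged 0–14: 42 000

Total dependency ratio = (youth + elderly) / working-age × 100
54.1 = (Y + 58 426) / 185 678 × 100
⇒ 42 000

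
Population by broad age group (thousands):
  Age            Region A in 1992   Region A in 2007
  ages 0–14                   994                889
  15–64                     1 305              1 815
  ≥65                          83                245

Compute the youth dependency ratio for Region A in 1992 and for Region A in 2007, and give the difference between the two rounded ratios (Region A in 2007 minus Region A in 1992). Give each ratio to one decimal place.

Region A in 1992: 76.2
Region A in 2007: 49.0
Difference: -27.2

Region A in 1992: 994 / 1 305 × 100 = 76.2
Region A in 2007: 889 / 1 815 × 100 = 49.0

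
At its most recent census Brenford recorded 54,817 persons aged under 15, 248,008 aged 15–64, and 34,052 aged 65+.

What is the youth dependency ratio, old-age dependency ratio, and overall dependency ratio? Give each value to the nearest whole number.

Youth dependency ratio: 22
Old-age dependency ratio: 14
Total dependency ratio: 36

Youth dependency ratio = 54,817 / 248,008 × 100 = 22
Old-age dependency ratio = 34,052 / 248,008 × 100 = 14
Total dependency ratio = (54,817 + 34,052) / 248,008 × 100 = 88,869 / 248,008 × 100 = 36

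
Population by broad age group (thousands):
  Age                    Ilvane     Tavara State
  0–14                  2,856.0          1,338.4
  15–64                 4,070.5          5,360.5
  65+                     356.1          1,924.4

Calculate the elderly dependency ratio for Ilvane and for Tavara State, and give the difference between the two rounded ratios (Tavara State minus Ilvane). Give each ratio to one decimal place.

Ilvane: 356.1 / 4,070.5 × 100 = 8.7
Tavara State: 1,924.4 / 5,360.5 × 100 = 35.9

Ilvane: 8.7
Tavara State: 35.9
Difference: +27.2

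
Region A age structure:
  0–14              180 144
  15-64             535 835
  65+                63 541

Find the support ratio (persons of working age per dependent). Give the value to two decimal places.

Support ratio = 535 835 / (180 144 + 63 541) = 535 835 / 243 685 = 2.20

Support ratio: 2.20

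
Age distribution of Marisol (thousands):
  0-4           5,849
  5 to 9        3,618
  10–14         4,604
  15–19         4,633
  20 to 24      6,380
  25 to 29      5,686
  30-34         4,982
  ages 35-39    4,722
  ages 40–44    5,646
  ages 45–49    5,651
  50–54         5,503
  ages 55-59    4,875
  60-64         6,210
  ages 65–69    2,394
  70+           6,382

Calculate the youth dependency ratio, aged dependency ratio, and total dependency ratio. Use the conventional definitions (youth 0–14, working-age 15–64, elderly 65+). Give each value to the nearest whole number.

0–14: 5,849 + 3,618 + 4,604 = 14,071
15–64: 4,633 + 6,380 + 5,686 + 4,982 + 4,722 + 5,646 + 5,651 + 5,503 + 4,875 + 6,210 = 54,288
65+: 2,394 + 6,382 = 8,776
Youth dependency ratio = 14,071 / 54,288 × 100 = 26
Old-age dependency ratio = 8,776 / 54,288 × 100 = 16
Total dependency ratio = (14,071 + 8,776) / 54,288 × 100 = 22,847 / 54,288 × 100 = 42

Youth dependency ratio: 26
Old-age dependency ratio: 16
Total dependency ratio: 42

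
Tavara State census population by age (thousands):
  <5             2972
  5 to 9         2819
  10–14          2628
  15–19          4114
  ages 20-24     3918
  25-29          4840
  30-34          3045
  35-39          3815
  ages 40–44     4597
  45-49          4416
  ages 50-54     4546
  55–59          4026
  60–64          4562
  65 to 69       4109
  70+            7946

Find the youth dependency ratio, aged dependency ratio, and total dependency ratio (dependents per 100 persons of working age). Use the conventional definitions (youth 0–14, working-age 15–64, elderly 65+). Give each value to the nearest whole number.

Youth dependency ratio: 20
Old-age dependency ratio: 29
Total dependency ratio: 49

0–14: 2972 + 2819 + 2628 = 8419
15–64: 4114 + 3918 + 4840 + 3045 + 3815 + 4597 + 4416 + 4546 + 4026 + 4562 = 41879
65+: 4109 + 7946 = 12055
Youth dependency ratio = 8419 / 41879 × 100 = 20
Old-age dependency ratio = 12055 / 41879 × 100 = 29
Total dependency ratio = (8419 + 12055) / 41879 × 100 = 20474 / 41879 × 100 = 49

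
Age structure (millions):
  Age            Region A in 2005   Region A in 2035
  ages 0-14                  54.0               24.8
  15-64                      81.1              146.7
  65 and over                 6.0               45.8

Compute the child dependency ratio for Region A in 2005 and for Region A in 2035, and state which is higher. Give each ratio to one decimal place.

Region A in 2005: 66.6
Region A in 2035: 16.9
Higher: Region A in 2005

Region A in 2005: 54.0 / 81.1 × 100 = 66.6
Region A in 2035: 24.8 / 146.7 × 100 = 16.9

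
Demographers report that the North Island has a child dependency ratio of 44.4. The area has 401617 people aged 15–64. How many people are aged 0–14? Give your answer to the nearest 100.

Youth dependency ratio = youth / working-age × 100
44.4 = Y / 401617 × 100
⇒ 178300

Aged 0–14: 178300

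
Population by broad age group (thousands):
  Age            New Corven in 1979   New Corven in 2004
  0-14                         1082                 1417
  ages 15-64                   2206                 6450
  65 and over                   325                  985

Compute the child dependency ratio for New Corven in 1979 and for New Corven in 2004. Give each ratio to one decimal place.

New Corven in 1979: 49.0
New Corven in 2004: 22.0

New Corven in 1979: 1082 / 2206 × 100 = 49.0
New Corven in 2004: 1417 / 6450 × 100 = 22.0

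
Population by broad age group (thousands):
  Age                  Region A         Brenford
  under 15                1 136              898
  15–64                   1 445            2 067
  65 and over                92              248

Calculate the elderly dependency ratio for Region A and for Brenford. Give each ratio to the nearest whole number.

Region A: 6
Brenford: 12

Region A: 92 / 1 445 × 100 = 6
Brenford: 248 / 2 067 × 100 = 12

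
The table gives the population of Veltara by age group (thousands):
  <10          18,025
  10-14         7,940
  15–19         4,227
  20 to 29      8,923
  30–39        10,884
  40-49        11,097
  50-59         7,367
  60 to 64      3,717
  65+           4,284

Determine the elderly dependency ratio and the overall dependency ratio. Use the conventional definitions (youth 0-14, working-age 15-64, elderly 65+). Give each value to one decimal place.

Old-age dependency ratio: 9.3
Total dependency ratio: 65.5

0–14: 18,025 + 7,940 = 25,965
15–64: 4,227 + 8,923 + 10,884 + 11,097 + 7,367 + 3,717 = 46,215
65+: 4,284
Old-age dependency ratio = 4,284 / 46,215 × 100 = 9.3
Total dependency ratio = (25,965 + 4,284) / 46,215 × 100 = 30,249 / 46,215 × 100 = 65.5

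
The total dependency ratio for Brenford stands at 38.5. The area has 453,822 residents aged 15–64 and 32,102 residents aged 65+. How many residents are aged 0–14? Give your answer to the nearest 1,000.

Total dependency ratio = (youth + elderly) / working-age × 100
38.5 = (Y + 32,102) / 453,822 × 100
⇒ 143,000

Aged 0–14: 143,000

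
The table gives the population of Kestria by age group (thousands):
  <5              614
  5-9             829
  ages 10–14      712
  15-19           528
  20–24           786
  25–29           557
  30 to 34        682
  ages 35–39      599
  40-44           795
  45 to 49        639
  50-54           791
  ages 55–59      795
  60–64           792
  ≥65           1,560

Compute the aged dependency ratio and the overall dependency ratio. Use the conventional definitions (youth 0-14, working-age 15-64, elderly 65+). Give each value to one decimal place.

0–14: 614 + 829 + 712 = 2,155
15–64: 528 + 786 + 557 + 682 + 599 + 795 + 639 + 791 + 795 + 792 = 6,964
65+: 1,560
Old-age dependency ratio = 1,560 / 6,964 × 100 = 22.4
Total dependency ratio = (2,155 + 1,560) / 6,964 × 100 = 3,715 / 6,964 × 100 = 53.3

Old-age dependency ratio: 22.4
Total dependency ratio: 53.3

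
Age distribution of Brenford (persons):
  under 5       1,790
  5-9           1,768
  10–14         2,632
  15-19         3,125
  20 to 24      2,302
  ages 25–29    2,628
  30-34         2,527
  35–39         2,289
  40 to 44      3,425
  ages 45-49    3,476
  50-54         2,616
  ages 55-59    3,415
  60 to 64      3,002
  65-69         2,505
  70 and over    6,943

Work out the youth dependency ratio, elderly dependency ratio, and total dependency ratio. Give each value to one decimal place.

Youth dependency ratio: 21.5
Old-age dependency ratio: 32.8
Total dependency ratio: 54.3

0–14: 1,790 + 1,768 + 2,632 = 6,190
15–64: 3,125 + 2,302 + 2,628 + 2,527 + 2,289 + 3,425 + 3,476 + 2,616 + 3,415 + 3,002 = 28,805
65+: 2,505 + 6,943 = 9,448
Youth dependency ratio = 6,190 / 28,805 × 100 = 21.5
Old-age dependency ratio = 9,448 / 28,805 × 100 = 32.8
Total dependency ratio = (6,190 + 9,448) / 28,805 × 100 = 15,638 / 28,805 × 100 = 54.3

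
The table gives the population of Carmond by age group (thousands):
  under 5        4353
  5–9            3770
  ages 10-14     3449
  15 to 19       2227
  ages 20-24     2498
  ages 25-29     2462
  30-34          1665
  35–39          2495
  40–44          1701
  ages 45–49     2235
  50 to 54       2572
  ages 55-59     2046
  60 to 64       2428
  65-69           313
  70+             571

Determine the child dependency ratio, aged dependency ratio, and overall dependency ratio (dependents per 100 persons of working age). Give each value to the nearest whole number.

Youth dependency ratio: 52
Old-age dependency ratio: 4
Total dependency ratio: 56

0–14: 4353 + 3770 + 3449 = 11572
15–64: 2227 + 2498 + 2462 + 1665 + 2495 + 1701 + 2235 + 2572 + 2046 + 2428 = 22329
65+: 313 + 571 = 884
Youth dependency ratio = 11572 / 22329 × 100 = 52
Old-age dependency ratio = 884 / 22329 × 100 = 4
Total dependency ratio = (11572 + 884) / 22329 × 100 = 12456 / 22329 × 100 = 56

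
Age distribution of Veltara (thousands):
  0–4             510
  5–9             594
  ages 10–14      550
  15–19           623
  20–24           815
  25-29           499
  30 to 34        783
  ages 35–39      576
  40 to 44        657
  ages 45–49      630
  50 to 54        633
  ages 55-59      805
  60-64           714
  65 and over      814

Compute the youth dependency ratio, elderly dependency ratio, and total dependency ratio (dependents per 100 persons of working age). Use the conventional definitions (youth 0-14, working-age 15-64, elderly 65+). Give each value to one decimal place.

Youth dependency ratio: 24.6
Old-age dependency ratio: 12.1
Total dependency ratio: 36.6

0–14: 510 + 594 + 550 = 1,654
15–64: 623 + 815 + 499 + 783 + 576 + 657 + 630 + 633 + 805 + 714 = 6,735
65+: 814
Youth dependency ratio = 1,654 / 6,735 × 100 = 24.6
Old-age dependency ratio = 814 / 6,735 × 100 = 12.1
Total dependency ratio = (1,654 + 814) / 6,735 × 100 = 2,468 / 6,735 × 100 = 36.6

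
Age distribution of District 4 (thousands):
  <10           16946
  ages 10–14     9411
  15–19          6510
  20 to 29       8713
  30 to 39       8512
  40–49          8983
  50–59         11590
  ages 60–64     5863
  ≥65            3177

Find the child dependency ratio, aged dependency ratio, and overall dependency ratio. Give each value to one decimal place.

0–14: 16946 + 9411 = 26357
15–64: 6510 + 8713 + 8512 + 8983 + 11590 + 5863 = 50171
65+: 3177
Youth dependency ratio = 26357 / 50171 × 100 = 52.5
Old-age dependency ratio = 3177 / 50171 × 100 = 6.3
Total dependency ratio = (26357 + 3177) / 50171 × 100 = 29534 / 50171 × 100 = 58.9

Youth dependency ratio: 52.5
Old-age dependency ratio: 6.3
Total dependency ratio: 58.9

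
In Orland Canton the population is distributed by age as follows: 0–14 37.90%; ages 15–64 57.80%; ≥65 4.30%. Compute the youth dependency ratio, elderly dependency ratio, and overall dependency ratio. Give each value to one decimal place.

Youth dependency ratio = 37.90 / 57.80 × 100 = 65.6
Old-age dependency ratio = 4.30 / 57.80 × 100 = 7.4
Total dependency ratio = (37.90 + 4.30) / 57.80 × 100 = 42.20 / 57.80 × 100 = 73.0

Youth dependency ratio: 65.6
Old-age dependency ratio: 7.4
Total dependency ratio: 73.0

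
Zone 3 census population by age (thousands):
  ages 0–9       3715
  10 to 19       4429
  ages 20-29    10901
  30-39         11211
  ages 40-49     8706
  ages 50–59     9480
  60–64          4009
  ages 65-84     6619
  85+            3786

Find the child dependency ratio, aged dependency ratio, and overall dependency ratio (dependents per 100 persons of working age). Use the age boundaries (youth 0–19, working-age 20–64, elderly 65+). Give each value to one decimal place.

Youth dependency ratio: 18.4
Old-age dependency ratio: 23.5
Total dependency ratio: 41.9

0–19: 3715 + 4429 = 8144
20–64: 10901 + 11211 + 8706 + 9480 + 4009 = 44307
65+: 6619 + 3786 = 10405
Youth dependency ratio = 8144 / 44307 × 100 = 18.4
Old-age dependency ratio = 10405 / 44307 × 100 = 23.5
Total dependency ratio = (8144 + 10405) / 44307 × 100 = 18549 / 44307 × 100 = 41.9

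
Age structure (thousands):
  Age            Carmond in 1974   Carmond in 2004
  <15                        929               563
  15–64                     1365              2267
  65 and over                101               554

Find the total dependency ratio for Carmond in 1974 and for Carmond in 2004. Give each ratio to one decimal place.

Carmond in 1974: 75.5
Carmond in 2004: 49.3

Carmond in 1974: (929 + 101) / 1365 × 100 = 1030 / 1365 × 100 = 75.5
Carmond in 2004: (563 + 554) / 2267 × 100 = 1117 / 2267 × 100 = 49.3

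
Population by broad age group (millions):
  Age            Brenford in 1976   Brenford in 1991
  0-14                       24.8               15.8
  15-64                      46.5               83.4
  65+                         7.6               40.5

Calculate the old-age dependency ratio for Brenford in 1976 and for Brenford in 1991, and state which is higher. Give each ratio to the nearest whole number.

Brenford in 1976: 16
Brenford in 1991: 49
Higher: Brenford in 1991

Brenford in 1976: 7.6 / 46.5 × 100 = 16
Brenford in 1991: 40.5 / 83.4 × 100 = 49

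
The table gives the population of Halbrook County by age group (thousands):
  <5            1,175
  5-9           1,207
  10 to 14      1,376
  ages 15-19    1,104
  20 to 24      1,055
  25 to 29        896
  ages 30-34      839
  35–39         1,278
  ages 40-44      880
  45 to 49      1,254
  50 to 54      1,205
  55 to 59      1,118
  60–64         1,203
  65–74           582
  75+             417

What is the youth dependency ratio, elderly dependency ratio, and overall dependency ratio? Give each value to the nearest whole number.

Youth dependency ratio: 35
Old-age dependency ratio: 9
Total dependency ratio: 44

0–14: 1,175 + 1,207 + 1,376 = 3,758
15–64: 1,104 + 1,055 + 896 + 839 + 1,278 + 880 + 1,254 + 1,205 + 1,118 + 1,203 = 10,832
65+: 582 + 417 = 999
Youth dependency ratio = 3,758 / 10,832 × 100 = 35
Old-age dependency ratio = 999 / 10,832 × 100 = 9
Total dependency ratio = (3,758 + 999) / 10,832 × 100 = 4,757 / 10,832 × 100 = 44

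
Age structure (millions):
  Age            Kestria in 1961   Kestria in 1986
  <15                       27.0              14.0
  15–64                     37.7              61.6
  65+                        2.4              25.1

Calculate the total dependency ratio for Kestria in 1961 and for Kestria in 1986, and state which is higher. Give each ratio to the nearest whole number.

Kestria in 1961: 78
Kestria in 1986: 63
Higher: Kestria in 1961

Kestria in 1961: (27.0 + 2.4) / 37.7 × 100 = 29.4 / 37.7 × 100 = 78
Kestria in 1986: (14.0 + 25.1) / 61.6 × 100 = 39.1 / 61.6 × 100 = 63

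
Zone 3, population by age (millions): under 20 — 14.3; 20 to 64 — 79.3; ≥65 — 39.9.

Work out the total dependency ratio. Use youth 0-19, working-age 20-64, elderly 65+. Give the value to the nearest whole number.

Total dependency ratio = (14.3 + 39.9) / 79.3 × 100 = 54.2 / 79.3 × 100 = 68

Total dependency ratio: 68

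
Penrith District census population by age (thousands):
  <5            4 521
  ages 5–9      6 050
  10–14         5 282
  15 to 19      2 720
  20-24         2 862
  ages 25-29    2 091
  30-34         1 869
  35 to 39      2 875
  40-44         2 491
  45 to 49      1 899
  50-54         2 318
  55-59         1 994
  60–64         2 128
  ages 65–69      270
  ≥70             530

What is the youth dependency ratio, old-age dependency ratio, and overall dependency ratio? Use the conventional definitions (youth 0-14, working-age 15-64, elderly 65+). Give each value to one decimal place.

0–14: 4 521 + 6 050 + 5 282 = 15 853
15–64: 2 720 + 2 862 + 2 091 + 1 869 + 2 875 + 2 491 + 1 899 + 2 318 + 1 994 + 2 128 = 23 247
65+: 270 + 530 = 800
Youth dependency ratio = 15 853 / 23 247 × 100 = 68.2
Old-age dependency ratio = 800 / 23 247 × 100 = 3.4
Total dependency ratio = (15 853 + 800) / 23 247 × 100 = 16 653 / 23 247 × 100 = 71.6

Youth dependency ratio: 68.2
Old-age dependency ratio: 3.4
Total dependency ratio: 71.6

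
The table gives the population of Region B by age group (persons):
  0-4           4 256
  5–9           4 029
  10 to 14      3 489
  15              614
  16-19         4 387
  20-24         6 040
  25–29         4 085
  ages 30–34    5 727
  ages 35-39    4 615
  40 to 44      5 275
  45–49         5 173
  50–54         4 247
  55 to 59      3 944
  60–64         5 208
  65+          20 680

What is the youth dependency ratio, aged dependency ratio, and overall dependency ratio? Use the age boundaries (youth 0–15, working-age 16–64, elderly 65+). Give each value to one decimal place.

0–15: 4 256 + 4 029 + 3 489 + 614 = 12 388
16–64: 4 387 + 6 040 + 4 085 + 5 727 + 4 615 + 5 275 + 5 173 + 4 247 + 3 944 + 5 208 = 48 701
65+: 20 680
Youth dependency ratio = 12 388 / 48 701 × 100 = 25.4
Old-age dependency ratio = 20 680 / 48 701 × 100 = 42.5
Total dependency ratio = (12 388 + 20 680) / 48 701 × 100 = 33 068 / 48 701 × 100 = 67.9

Youth dependency ratio: 25.4
Old-age dependency ratio: 42.5
Total dependency ratio: 67.9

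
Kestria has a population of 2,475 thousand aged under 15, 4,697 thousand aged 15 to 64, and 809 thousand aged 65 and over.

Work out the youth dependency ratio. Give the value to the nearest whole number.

Youth dependency ratio = 2,475 / 4,697 × 100 = 53

Youth dependency ratio: 53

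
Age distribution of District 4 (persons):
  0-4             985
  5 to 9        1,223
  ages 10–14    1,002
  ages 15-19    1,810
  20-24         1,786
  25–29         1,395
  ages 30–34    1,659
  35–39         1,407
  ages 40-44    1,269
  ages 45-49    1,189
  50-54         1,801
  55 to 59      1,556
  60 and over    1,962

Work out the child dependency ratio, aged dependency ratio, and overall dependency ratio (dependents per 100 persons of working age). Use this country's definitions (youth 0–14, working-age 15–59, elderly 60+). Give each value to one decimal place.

0–14: 985 + 1,223 + 1,002 = 3,210
15–59: 1,810 + 1,786 + 1,395 + 1,659 + 1,407 + 1,269 + 1,189 + 1,801 + 1,556 = 13,872
60+: 1,962
Youth dependency ratio = 3,210 / 13,872 × 100 = 23.1
Old-age dependency ratio = 1,962 / 13,872 × 100 = 14.1
Total dependency ratio = (3,210 + 1,962) / 13,872 × 100 = 5,172 / 13,872 × 100 = 37.3

Youth dependency ratio: 23.1
Old-age dependency ratio: 14.1
Total dependency ratio: 37.3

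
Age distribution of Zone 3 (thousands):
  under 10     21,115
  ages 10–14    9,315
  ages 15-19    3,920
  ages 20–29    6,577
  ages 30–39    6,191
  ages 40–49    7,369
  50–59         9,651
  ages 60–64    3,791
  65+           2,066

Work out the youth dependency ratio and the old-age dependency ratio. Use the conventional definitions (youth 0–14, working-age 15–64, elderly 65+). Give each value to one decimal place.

Youth dependency ratio: 81.1
Old-age dependency ratio: 5.5

0–14: 21,115 + 9,315 = 30,430
15–64: 3,920 + 6,577 + 6,191 + 7,369 + 9,651 + 3,791 = 37,499
65+: 2,066
Youth dependency ratio = 30,430 / 37,499 × 100 = 81.1
Old-age dependency ratio = 2,066 / 37,499 × 100 = 5.5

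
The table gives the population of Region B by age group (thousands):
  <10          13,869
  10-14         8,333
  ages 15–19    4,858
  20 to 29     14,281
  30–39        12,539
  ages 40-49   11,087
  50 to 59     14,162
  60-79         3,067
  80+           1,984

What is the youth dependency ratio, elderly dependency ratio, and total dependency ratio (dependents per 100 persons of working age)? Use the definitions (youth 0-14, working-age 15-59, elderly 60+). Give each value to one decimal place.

Youth dependency ratio: 39.0
Old-age dependency ratio: 8.9
Total dependency ratio: 47.9

0–14: 13,869 + 8,333 = 22,202
15–59: 4,858 + 14,281 + 12,539 + 11,087 + 14,162 = 56,927
60+: 3,067 + 1,984 = 5,051
Youth dependency ratio = 22,202 / 56,927 × 100 = 39.0
Old-age dependency ratio = 5,051 / 56,927 × 100 = 8.9
Total dependency ratio = (22,202 + 5,051) / 56,927 × 100 = 27,253 / 56,927 × 100 = 47.9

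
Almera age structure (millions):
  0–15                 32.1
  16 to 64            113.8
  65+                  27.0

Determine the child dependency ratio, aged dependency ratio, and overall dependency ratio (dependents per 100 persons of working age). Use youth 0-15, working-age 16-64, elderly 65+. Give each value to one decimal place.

Youth dependency ratio: 28.2
Old-age dependency ratio: 23.7
Total dependency ratio: 51.9

Youth dependency ratio = 32.1 / 113.8 × 100 = 28.2
Old-age dependency ratio = 27.0 / 113.8 × 100 = 23.7
Total dependency ratio = (32.1 + 27.0) / 113.8 × 100 = 59.1 / 113.8 × 100 = 51.9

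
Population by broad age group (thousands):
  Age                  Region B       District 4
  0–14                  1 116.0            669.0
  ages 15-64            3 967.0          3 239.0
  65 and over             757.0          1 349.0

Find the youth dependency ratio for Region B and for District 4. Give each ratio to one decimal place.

Region B: 28.1
District 4: 20.7

Region B: 1 116.0 / 3 967.0 × 100 = 28.1
District 4: 669.0 / 3 239.0 × 100 = 20.7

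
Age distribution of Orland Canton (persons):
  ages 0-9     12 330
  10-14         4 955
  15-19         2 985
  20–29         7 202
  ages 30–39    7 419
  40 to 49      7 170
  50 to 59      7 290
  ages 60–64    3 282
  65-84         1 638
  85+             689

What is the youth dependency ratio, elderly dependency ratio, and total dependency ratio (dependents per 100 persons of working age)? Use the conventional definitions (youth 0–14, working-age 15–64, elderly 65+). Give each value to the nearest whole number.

0–14: 12 330 + 4 955 = 17 285
15–64: 2 985 + 7 202 + 7 419 + 7 170 + 7 290 + 3 282 = 35 348
65+: 1 638 + 689 = 2 327
Youth dependency ratio = 17 285 / 35 348 × 100 = 49
Old-age dependency ratio = 2 327 / 35 348 × 100 = 7
Total dependency ratio = (17 285 + 2 327) / 35 348 × 100 = 19 612 / 35 348 × 100 = 55

Youth dependency ratio: 49
Old-age dependency ratio: 7
Total dependency ratio: 55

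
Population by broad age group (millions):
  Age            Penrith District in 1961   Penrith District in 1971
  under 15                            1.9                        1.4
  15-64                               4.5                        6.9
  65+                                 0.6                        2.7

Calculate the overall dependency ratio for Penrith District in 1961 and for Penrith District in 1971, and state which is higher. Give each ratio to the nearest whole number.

Penrith District in 1961: (1.9 + 0.6) / 4.5 × 100 = 2.5 / 4.5 × 100 = 56
Penrith District in 1971: (1.4 + 2.7) / 6.9 × 100 = 4.1 / 6.9 × 100 = 59

Penrith District in 1961: 56
Penrith District in 1971: 59
Higher: Penrith District in 1971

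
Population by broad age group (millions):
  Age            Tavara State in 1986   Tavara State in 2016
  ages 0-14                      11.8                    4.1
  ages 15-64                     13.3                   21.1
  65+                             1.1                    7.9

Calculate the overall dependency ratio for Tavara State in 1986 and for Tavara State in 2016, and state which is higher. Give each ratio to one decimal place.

Tavara State in 1986: (11.8 + 1.1) / 13.3 × 100 = 12.9 / 13.3 × 100 = 97.0
Tavara State in 2016: (4.1 + 7.9) / 21.1 × 100 = 12.0 / 21.1 × 100 = 56.9

Tavara State in 1986: 97.0
Tavara State in 2016: 56.9
Higher: Tavara State in 1986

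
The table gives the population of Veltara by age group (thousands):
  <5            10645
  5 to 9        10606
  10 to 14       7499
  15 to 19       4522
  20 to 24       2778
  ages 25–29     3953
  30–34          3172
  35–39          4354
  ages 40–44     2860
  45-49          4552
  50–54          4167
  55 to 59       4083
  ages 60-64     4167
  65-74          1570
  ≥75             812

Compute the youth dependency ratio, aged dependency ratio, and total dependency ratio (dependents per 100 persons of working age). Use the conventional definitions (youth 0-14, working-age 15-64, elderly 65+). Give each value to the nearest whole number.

Youth dependency ratio: 74
Old-age dependency ratio: 6
Total dependency ratio: 81

0–14: 10645 + 10606 + 7499 = 28750
15–64: 4522 + 2778 + 3953 + 3172 + 4354 + 2860 + 4552 + 4167 + 4083 + 4167 = 38608
65+: 1570 + 812 = 2382
Youth dependency ratio = 28750 / 38608 × 100 = 74
Old-age dependency ratio = 2382 / 38608 × 100 = 6
Total dependency ratio = (28750 + 2382) / 38608 × 100 = 31132 / 38608 × 100 = 81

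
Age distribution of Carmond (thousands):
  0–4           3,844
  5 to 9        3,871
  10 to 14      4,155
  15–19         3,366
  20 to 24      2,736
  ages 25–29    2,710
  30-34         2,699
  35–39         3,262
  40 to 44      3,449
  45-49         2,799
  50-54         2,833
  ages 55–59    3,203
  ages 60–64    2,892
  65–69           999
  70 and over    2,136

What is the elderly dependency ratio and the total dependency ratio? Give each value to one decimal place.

Old-age dependency ratio: 10.5
Total dependency ratio: 50.1

0–14: 3,844 + 3,871 + 4,155 = 11,870
15–64: 3,366 + 2,736 + 2,710 + 2,699 + 3,262 + 3,449 + 2,799 + 2,833 + 3,203 + 2,892 = 29,949
65+: 999 + 2,136 = 3,135
Old-age dependency ratio = 3,135 / 29,949 × 100 = 10.5
Total dependency ratio = (11,870 + 3,135) / 29,949 × 100 = 15,005 / 29,949 × 100 = 50.1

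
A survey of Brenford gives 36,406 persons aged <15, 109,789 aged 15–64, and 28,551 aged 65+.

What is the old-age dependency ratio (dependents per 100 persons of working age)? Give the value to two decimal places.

Old-age dependency ratio = 28,551 / 109,789 × 100 = 26.01

Old-age dependency ratio: 26.01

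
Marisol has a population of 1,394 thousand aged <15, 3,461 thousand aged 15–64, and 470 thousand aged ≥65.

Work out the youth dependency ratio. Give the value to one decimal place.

Youth dependency ratio: 40.3

Youth dependency ratio = 1,394 / 3,461 × 100 = 40.3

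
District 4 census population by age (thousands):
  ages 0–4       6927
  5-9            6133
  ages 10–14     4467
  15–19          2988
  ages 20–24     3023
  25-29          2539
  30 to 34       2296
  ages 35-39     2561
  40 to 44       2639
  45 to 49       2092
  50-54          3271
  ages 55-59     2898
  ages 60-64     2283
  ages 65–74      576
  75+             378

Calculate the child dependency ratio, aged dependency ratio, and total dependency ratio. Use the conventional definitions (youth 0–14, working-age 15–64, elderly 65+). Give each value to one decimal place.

0–14: 6927 + 6133 + 4467 = 17527
15–64: 2988 + 3023 + 2539 + 2296 + 2561 + 2639 + 2092 + 3271 + 2898 + 2283 = 26590
65+: 576 + 378 = 954
Youth dependency ratio = 17527 / 26590 × 100 = 65.9
Old-age dependency ratio = 954 / 26590 × 100 = 3.6
Total dependency ratio = (17527 + 954) / 26590 × 100 = 18481 / 26590 × 100 = 69.5

Youth dependency ratio: 65.9
Old-age dependency ratio: 3.6
Total dependency ratio: 69.5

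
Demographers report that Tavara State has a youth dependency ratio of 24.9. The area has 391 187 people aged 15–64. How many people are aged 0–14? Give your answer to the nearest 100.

Aged 0–14: 97 400

Youth dependency ratio = youth / working-age × 100
24.9 = Y / 391 187 × 100
⇒ 97 400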